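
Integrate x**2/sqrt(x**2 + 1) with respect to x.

Substitute x = tan(θ), so dx = sec(θ)^2 dθ and the radical becomes sqrt(x**2 + 1) = sec(θ) by the Pythagorean identity.
Integrate the resulting trig expression in θ, then back-substitute tan(θ) = x, sec(θ) = sqrt(x**2 + 1) (absorbing any constant into C).

x*sqrt(x**2 + 1)/2 - log(x + sqrt(x**2 + 1))/2 + C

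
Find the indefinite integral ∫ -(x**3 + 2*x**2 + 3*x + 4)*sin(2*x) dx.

x**3*cos(2*x)/2 - 3*x**2*sin(2*x)/4 + x**2*cos(2*x) - x*sin(2*x) + 3*x*cos(2*x)/4 - 3*sin(2*x)/8 + 3*cos(2*x)/2 + C

Use integration by parts with u = x**3 + 2*x**2 + 3*x + 4, dv = -sin(2*x) dx, so v = cos(2*x)/2.
Apply parts 3 times (tabular method): alternate signs, differentiate u down to 0, integrate dv up.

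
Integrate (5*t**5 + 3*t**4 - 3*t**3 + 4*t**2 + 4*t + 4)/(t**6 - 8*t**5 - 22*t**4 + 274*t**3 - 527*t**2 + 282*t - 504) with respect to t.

Factor the denominator: (t - 7)*(t - 4)*(t - 3)*(t + 6)*(t**2 + 1).
Partial-fraction decomposition: -3*(13*t - 4)/(1850*(t**2 + 1)) + 3422/(4329*(t + 6)) + 1429/(360*(t - 3)) - 34/(3*(t - 4)) + 90437/(7800*(t - 7)).
Integrate each term; A/(t−a) gives A·log|t−a|; the (Bt+D)/(t²+p²) term gives a log and an atan.

90437*log(t - 7)/7800 - 34*log(t - 4)/3 + 1429*log(t - 3)/360 + 3422*log(t + 6)/4329 - 39*log(t**2 + 1)/3700 + 6*atan(t)/925 + C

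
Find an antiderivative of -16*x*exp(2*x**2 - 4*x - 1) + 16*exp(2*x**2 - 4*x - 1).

Let u = 2*x**2 - 4*x - 1, so du = (4*x - 4) dx.
Rewriting, the integral becomes -4·∫ e^u du = -4·e^u.
Substituting back, u = 2*x**2 - 4*x - 1.

-4*exp(2*x**2 - 4*x - 1) + C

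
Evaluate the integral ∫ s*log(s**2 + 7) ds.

Let u = s**2 + 7, so du = (2*s) ds.
The integral becomes (1/2)·∫ log(u) du; integrate by parts with u′=log(u), dv′=du.

s**2*log(s**2 + 7)/2 - s**2/2 + 7*log(s**2 + 7)/2 + C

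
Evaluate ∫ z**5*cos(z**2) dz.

Let u = z², du = 2z dz; rewrite as (1/2)∫ u^2·cos(1u) du.
Now integrate by parts 2 times.

z**4*sin(z**2)/2 + z**2*cos(z**2) - sin(z**2) + C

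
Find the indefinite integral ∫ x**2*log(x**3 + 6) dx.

Let u = x**3 + 6, so du = (3*x**2) dx.
The integral becomes (1/3)·∫ log(u) du; integrate by parts with u′=log(u), dv′=du.

x**3*log(x**3 + 6)/3 - x**3/3 + 2*log(x**3 + 6) + C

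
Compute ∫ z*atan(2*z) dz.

Use integration by parts with u = arctan(2*z), dv = z dz.
Then du = 2/(4*z**2 + 1) dz.

z**2*atan(2*z)/2 - z/4 + atan(2*z)/8 + C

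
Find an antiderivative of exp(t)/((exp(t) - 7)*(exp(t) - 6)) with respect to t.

log(exp(t) - 7) - log(exp(t) - 6) + C

Let u = e^t, du = e^t dt.
The integral becomes ∫ du/((u-7)(u-6)); decompose into partial fractions.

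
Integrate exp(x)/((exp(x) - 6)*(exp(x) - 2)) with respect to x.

Let u = e^x, du = e^x dx.
The integral becomes ∫ du/((u-6)(u-2)); decompose into partial fractions.

log(exp(x) - 6)/4 - log(exp(x) - 2)/4 + C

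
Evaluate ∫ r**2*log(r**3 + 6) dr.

r**3*log(r**3 + 6)/3 - r**3/3 + 2*log(r**3 + 6) + C

Let u = r**3 + 6, so du = (3*r**2) dr.
The integral becomes (1/3)·∫ log(u) du; integrate by parts with u′=log(u), dv′=du.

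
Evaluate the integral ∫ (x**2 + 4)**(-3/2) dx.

Substitute x = 2·tan(θ), so dx = 2·sec(θ)^2 dθ and the radical becomes sqrt(x**2 + 4) = 2·sec(θ) by the Pythagorean identity.
Integrate the resulting trig expression in θ, then back-substitute tan(θ) = x/2, sec(θ) = sqrt(x**2 + 4)/2 (absorbing any constant into C).

x/(4*sqrt(x**2 + 4)) + C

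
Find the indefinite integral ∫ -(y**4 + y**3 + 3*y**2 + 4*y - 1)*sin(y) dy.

y**4*cos(y) - 4*y**3*sin(y) + y**3*cos(y) - 3*y**2*sin(y) - 9*y**2*cos(y) + 18*y*sin(y) - 2*y*cos(y) + 2*sin(y) + 17*cos(y) + C

Use integration by parts with u = y**4 + y**3 + 3*y**2 + 4*y - 1, dv = -sin(y) dy, so v = cos(y).
Apply parts 4 times (tabular method): alternate signs, differentiate u down to 0, integrate dv up.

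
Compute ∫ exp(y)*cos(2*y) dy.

2*exp(y)*sin(2*y)/5 + exp(y)*cos(2*y)/5 + C

Let I denote the integral. Integrate by parts with u = cos(2*y), dv = exp(y) dy, so v = exp(y): I = exp(y)*cos(2*y) + 2·∫ exp(y)*sin(2*y) dy.
Apply parts again with u = sin(2*y), dv = exp(y) dy: ∫ exp(y)*sin(2*y) dy = exp(y)*sin(2*y) − 2·I. Substituting back brings back I: I = 2*exp(y)*sin(2*y) + exp(y)*cos(2*y) − 4·I.
Solving for I: (1 + 4)·I equals the remaining terms, so I = (1/5)·(2*exp(y)*sin(2*y) + exp(y)*cos(2*y)).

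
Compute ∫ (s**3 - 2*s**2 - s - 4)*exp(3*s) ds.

Use integration by parts with u = s**3 - 2*s**2 - s - 4, dv = exp(3*s) ds, so v = exp(3*s)/3.
Apply parts 3 times (tabular method): alternate signs, differentiate u down to 0, integrate dv up.

(3*s**3 - 9*s**2 + 3*s - 13)*exp(3*s)/9 + C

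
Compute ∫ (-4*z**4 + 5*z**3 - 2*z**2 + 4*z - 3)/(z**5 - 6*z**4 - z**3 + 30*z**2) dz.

Factor the denominator: z**2*(z - 5)*(z - 3)*(z + 2).
Partial-fraction decomposition: -123/(140*(z + 2)) + 11/(5*(z - 3)) - 954/(175*(z - 5)) + 13/(100*z) - 1/(10*z**2).
Integrate each term; A/(z−a) gives A·log|z−a|; A/(z−a)² gives −A/(z−a).

13*log(z)/100 - 954*log(z - 5)/175 + 11*log(z - 3)/5 - 123*log(z + 2)/140 + 1/(10*z) + C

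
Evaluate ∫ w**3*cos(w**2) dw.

w**2*sin(w**2)/2 + cos(w**2)/2 + C

Let u = w², du = 2w dw; rewrite as (1/2)∫ u^1·cos(1u) du.
Now integrate by parts 1 time.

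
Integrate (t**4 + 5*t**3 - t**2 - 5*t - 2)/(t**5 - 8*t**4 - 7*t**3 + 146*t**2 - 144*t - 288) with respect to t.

Factor the denominator: (t - 6)*(t - 4)*(t - 3)*(t + 1)*(t + 4).
Partial-fraction decomposition: -31/(840*(t + 4)) + 1/(210*(t + 1)) + 95/(42*(t - 3)) - 269/(40*(t - 4)) + 577/(105*(t - 6)).
Integrate each term: A/(t−a) contributes A·log|t−a|.

577*log(t - 6)/105 - 269*log(t - 4)/40 + 95*log(t - 3)/42 + log(t + 1)/210 - 31*log(t + 4)/840 + C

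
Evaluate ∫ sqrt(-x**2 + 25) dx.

x*sqrt(-x**2 + 25)/2 + 25*asin(x/5)/2 + C

Substitute x = 5·sin(θ), so dx = 5·cos(θ) dθ and the radical becomes sqrt(-x**2 + 25) = 5·cos(θ) by the Pythagorean identity.
Integrate the resulting trig expression in θ, then back-substitute θ = asin(x/5), sin(θ) = x/5, cos(θ) = sqrt(-x**2 + 25)/5 (absorbing any constant into C).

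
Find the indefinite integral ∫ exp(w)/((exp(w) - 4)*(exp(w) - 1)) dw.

log(exp(w) - 4)/3 - log(exp(w) - 1)/3 + C

Let u = e^w, du = e^w dw.
The integral becomes ∫ du/((u-4)(u-1)); decompose into partial fractions.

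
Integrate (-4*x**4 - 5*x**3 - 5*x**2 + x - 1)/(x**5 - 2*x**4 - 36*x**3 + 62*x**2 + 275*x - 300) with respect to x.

-1623*log(x - 5)/160 + 203*log(x - 4)/27 - 7*log(x - 1)/144 + 17*log(x + 3)/32 - 1003*log(x + 5)/540 + C

Factor the denominator: (x - 5)*(x - 4)*(x - 1)*(x + 3)*(x + 5).
Partial-fraction decomposition: -1003/(540*(x + 5)) + 17/(32*(x + 3)) - 7/(144*(x - 1)) + 203/(27*(x - 4)) - 1623/(160*(x - 5)).
Integrate each term: A/(x−a) contributes A·log|x−a|.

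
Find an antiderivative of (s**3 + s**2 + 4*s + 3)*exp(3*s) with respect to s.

(3*s**3 + 12*s + 5)*exp(3*s)/9 + C

Use integration by parts with u = s**3 + s**2 + 4*s + 3, dv = exp(3*s) ds, so v = exp(3*s)/3.
Apply parts 3 times (tabular method): alternate signs, differentiate u down to 0, integrate dv up.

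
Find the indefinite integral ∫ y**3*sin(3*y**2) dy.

Let u = y², du = 2y dy; rewrite as (1/2)∫ u^1·sin(3u) du.
Now integrate by parts 1 time.

-y**2*cos(3*y**2)/6 + sin(3*y**2)/18 + C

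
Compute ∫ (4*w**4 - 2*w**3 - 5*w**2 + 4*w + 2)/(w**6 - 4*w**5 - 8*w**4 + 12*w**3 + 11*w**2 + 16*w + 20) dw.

2147*log(w - 5)/3276 - 19*log(w - 2)/90 - log(w + 1)/36 - 27*log(w + 2)/70 - log(w**2 + 1)/65 + 9*atan(w)/26 + C

Factor the denominator: (w - 5)*(w - 2)*(w + 1)*(w + 2)*(w**2 + 1).
Partial-fraction decomposition: -(4*w - 45)/(130*(w**2 + 1)) - 27/(70*(w + 2)) - 1/(36*(w + 1)) - 19/(90*(w - 2)) + 2147/(3276*(w - 5)).
Integrate each term; A/(w−a) gives A·log|w−a|; the (Bw+D)/(w²+p²) term gives a log and an atan.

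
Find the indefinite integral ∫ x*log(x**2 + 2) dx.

x**2*log(x**2 + 2)/2 - x**2/2 + log(x**2 + 2) + C

Let u = x**2 + 2, so du = (2*x) dx.
The integral becomes (1/2)·∫ log(u) du; integrate by parts with u′=log(u), dv′=du.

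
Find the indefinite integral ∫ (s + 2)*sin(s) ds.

Use integration by parts with u = s + 2, dv = sin(s) ds, so v = -cos(s).
Apply parts 1 times (tabular method): alternate signs, differentiate u down to 0, integrate dv up.

-s*cos(s) + sin(s) - 2*cos(s) + C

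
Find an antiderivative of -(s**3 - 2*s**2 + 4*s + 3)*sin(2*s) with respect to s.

Use integration by parts with u = s**3 - 2*s**2 + 4*s + 3, dv = -sin(2*s) ds, so v = cos(2*s)/2.
Apply parts 3 times (tabular method): alternate signs, differentiate u down to 0, integrate dv up.

s**3*cos(2*s)/2 - 3*s**2*sin(2*s)/4 - s**2*cos(2*s) + s*sin(2*s) + 5*s*cos(2*s)/4 - 5*sin(2*s)/8 + 2*cos(2*s) + C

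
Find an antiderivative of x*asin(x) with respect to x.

Use integration by parts with u = arcsin(x), dv = x dx.
Then du = 1/sqrt(-x**2 + 1) dx.

x**2*asin(x)/2 + x*sqrt(-x**2 + 1)/4 - asin(x)/4 + C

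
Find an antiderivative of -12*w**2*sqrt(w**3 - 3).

Let u = w**3 - 3, so du = (3*w**2) dw.
Rewriting, the integral becomes -4·∫ √u du = -4·(2/3)u^(3/2).
Substituting back, u = w**3 - 3.

-8*(w**3 - 3)**(3/2)/3 + C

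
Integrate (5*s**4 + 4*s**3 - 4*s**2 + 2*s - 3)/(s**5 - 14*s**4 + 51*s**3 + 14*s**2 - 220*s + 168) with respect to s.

Factor the denominator: (s - 7)*(s - 6)*(s - 2)*(s - 1)*(s + 2).
Partial-fraction decomposition: 25/(864*(s + 2)) - 2/(45*(s - 1)) + 97/(80*(s - 2)) - 7209/(160*(s - 6)) + 6596/(135*(s - 7)).
Integrate each term: A/(s−a) contributes A·log|s−a|.

6596*log(s - 7)/135 - 7209*log(s - 6)/160 + 97*log(s - 2)/80 - 2*log(s - 1)/45 + 25*log(s + 2)/864 + C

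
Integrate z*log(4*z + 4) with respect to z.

z**2*log(4*z + 4)/2 - z**2/4 + z/2 - log(z + 1)/2 + C

Use integration by parts with u = log(4*z + 4), dv = z dz.
Then du = 4/(4*z + 4) dz and v = z**2/2.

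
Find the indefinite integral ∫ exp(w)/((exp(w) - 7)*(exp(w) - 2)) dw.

log(exp(w) - 7)/5 - log(exp(w) - 2)/5 + C

Let u = e^w, du = e^w dw.
The integral becomes ∫ du/((u-7)(u-2)); decompose into partial fractions.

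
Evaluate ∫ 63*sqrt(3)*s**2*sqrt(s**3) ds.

Let u = 3*s**3, so du = (9*s**2) ds.
Rewriting, the integral becomes 7·∫ √u du = 7·(2/3)u^(3/2).
Substituting back, u = 3*s**3.

14*sqrt(3)*(s**3)**(3/2) + C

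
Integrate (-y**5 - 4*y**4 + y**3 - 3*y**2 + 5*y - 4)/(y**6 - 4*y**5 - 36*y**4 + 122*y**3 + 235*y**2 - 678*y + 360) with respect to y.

Factor the denominator: (y - 6)*(y - 4)*(y - 1)**2*(y + 3)*(y + 5).
Partial-fraction decomposition: -1/(18*(y + 5)) - 11/(144*(y + 3)) - 197/(3600*(y - 1)) - 1/(60*(y - 1)**2) + 16/(9*(y - 4)) - 583/(225*(y - 6)).
Integrate each term; A/(y−a) gives A·log|y−a|; A/(y−a)² gives −A/(y−a).

-583*log(y - 6)/225 + 16*log(y - 4)/9 - 197*log(y - 1)/3600 - 11*log(y + 3)/144 - log(y + 5)/18 + 1/(60*y - 60) + C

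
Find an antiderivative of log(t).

t*log(t) - t + C

Use integration by parts with u = log(t), dv = dt.
Then du = 1/t dt and v = t.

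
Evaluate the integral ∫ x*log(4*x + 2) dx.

x**2*log(4*x + 2)/2 - x**2/4 + x/4 - log(2*x + 1)/8 + C

Use integration by parts with u = log(4*x + 2), dv = x dx.
Then du = 4/(4*x + 2) dx and v = x**2/2.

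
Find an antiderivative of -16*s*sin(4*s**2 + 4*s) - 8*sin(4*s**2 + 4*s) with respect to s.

Let u = 4*s**2 + 4*s, so du = (8*s + 4) ds.
Rewriting, the integral becomes -2·∫ sin(u) du = -2·-cos(u).
Substituting back, u = 4*s**2 + 4*s.

2*cos(4*s**2 + 4*s) + C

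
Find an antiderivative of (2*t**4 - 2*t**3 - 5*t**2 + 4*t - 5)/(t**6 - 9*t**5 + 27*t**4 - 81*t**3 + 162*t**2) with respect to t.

Factor the denominator: t**2*(t - 6)*(t - 3)*(t**2 + 9).
Partial-fraction decomposition: -2*(56*t + 1)/(405*(t**2 + 9)) - 35/(243*(t - 3)) + 1999/(4860*(t - 6)) + 1/(108*t) - 5/(162*t**2).
Integrate each term; A/(t−a) gives A·log|t−a|; the (Bt+D)/(t²+p²) term gives a log and an atan.

log(t)/108 + 1999*log(t - 6)/4860 - 35*log(t - 3)/243 - 56*log(t**2 + 9)/405 - 2*atan(t/3)/1215 + 5/(162*t) + C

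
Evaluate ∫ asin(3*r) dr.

r*asin(3*r) + sqrt(-9*r**2 + 1)/3 + C

Use integration by parts with u = arcsin(3*r), dv = dr.
Then du = 3/sqrt(-9*r**2 + 1) dr.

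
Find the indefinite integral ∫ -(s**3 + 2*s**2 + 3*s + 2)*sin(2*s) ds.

Use integration by parts with u = s**3 + 2*s**2 + 3*s + 2, dv = -sin(2*s) ds, so v = cos(2*s)/2.
Apply parts 3 times (tabular method): alternate signs, differentiate u down to 0, integrate dv up.

s**3*cos(2*s)/2 - 3*s**2*sin(2*s)/4 + s**2*cos(2*s) - s*sin(2*s) + 3*s*cos(2*s)/4 - 3*sin(2*s)/8 + cos(2*s)/2 + C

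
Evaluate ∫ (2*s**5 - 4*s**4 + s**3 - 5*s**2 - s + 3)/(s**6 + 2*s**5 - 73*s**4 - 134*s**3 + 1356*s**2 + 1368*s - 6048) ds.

Factor the denominator: (s - 7)*(s - 4)*(s - 2)*(s + 3)*(s + 6)**2.
Partial-fraction decomposition: 1645529/(1622400*(s + 6)) - 7041/(1040*(s + 6)**2) + 146/(525*(s + 3)) - 11/(3200*(s - 2)) - 1007/(4200*(s - 4)) + 12052/(12675*(s - 7)).
Integrate each term; A/(s−a) gives A·log|s−a|; A/(s−a)² gives −A/(s−a).

12052*log(s - 7)/12675 - 1007*log(s - 4)/4200 - 11*log(s - 2)/3200 + 146*log(s + 3)/525 + 1645529*log(s + 6)/1622400 + 7041/(1040*s + 6240) + C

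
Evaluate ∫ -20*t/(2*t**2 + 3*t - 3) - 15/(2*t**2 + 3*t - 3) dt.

-5*log(2*t**2 + 3*t - 3) + C

Let u = 2*t**2 + 3*t - 3, so du = (4*t + 3) dt.
Rewriting, the integral becomes -5·∫ 1/u du = -5·log(u).
Substituting back, u = 2*t**2 + 3*t - 3.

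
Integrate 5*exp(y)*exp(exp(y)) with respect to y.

5*exp(exp(y)) + C

Let u = exp(y), so du = (exp(y)) dy.
Rewriting, the integral becomes 5·∫ e^u du = 5·e^u.
Substituting back, u = exp(y).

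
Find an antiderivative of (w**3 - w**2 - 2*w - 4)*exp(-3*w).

(-3*w**3 + 6*w + 14)*exp(-3*w)/9 + C

Use integration by parts with u = w**3 - w**2 - 2*w - 4, dv = exp(-3*w) dw, so v = -exp(-3*w)/3.
Apply parts 3 times (tabular method): alternate signs, differentiate u down to 0, integrate dv up.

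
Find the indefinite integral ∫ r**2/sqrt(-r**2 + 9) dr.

-r*sqrt(-r**2 + 9)/2 + 9*asin(r/3)/2 + C

Substitute r = 3·sin(θ), so dr = 3·cos(θ) dθ and the radical becomes sqrt(-r**2 + 9) = 3·cos(θ) by the Pythagorean identity.
Integrate the resulting trig expression in θ, then back-substitute θ = asin(r/3), sin(θ) = r/3, cos(θ) = sqrt(-r**2 + 9)/3 (absorbing any constant into C).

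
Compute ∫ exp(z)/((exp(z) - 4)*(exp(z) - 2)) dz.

log(exp(z) - 4)/2 - log(exp(z) - 2)/2 + C

Let u = e^z, du = e^z dz.
The integral becomes ∫ du/((u-4)(u-2)); decompose into partial fractions.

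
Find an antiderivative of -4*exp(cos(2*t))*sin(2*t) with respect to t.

2*exp(cos(2*t)) + C

Let u = cos(2*t), so du = (-2*sin(2*t)) dt.
Rewriting, the integral becomes 2·∫ e^u du = 2·e^u.
Substituting back, u = cos(2*t).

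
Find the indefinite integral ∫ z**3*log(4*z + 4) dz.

Use integration by parts with u = log(4*z + 4), dv = z**3 dz.
Then du = 4/(4*z + 4) dz and v = z**4/4.

z**4*log(4*z + 4)/4 - z**4/16 + z**3/12 - z**2/8 + z/4 - log(z + 1)/4 + C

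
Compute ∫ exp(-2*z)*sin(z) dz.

-2*exp(-2*z)*sin(z)/5 - exp(-2*z)*cos(z)/5 + C

Let I denote the integral. Integrate by parts with u = sin(z), dv = exp(-2*z) dz, so v = -exp(-2*z)/2: I = -exp(-2*z)*sin(z)/2 + (1/2)·∫ exp(-2*z)*cos(z) dz.
Apply parts again with u = cos(z), dv = exp(-2*z) dz: ∫ exp(-2*z)*cos(z) dz = -exp(-2*z)*cos(z)/2 − (1/2)·I. Substituting back brings back I: I = -exp(-2*z)*sin(z)/2 - exp(-2*z)*cos(z)/4 − (1/4)·I.
Solving for I: (1 + 1/4)·I equals the remaining terms, so I = (4/5)·(-exp(-2*z)*sin(z)/2 - exp(-2*z)*cos(z)/4).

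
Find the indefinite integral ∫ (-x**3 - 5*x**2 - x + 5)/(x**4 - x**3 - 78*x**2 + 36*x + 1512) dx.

Factor the denominator: (x - 7)*(x - 6)*(x + 6)**2.
Partial-fraction decomposition: -6469/(24336*(x + 6)) + 47/(156*(x + 6)**2) + 397/(144*(x - 6)) - 590/(169*(x - 7)).
Integrate each term; A/(x−a) gives A·log|x−a|; A/(x−a)² gives −A/(x−a).

-590*log(x - 7)/169 + 397*log(x - 6)/144 - 6469*log(x + 6)/24336 - 47/(156*x + 936) + C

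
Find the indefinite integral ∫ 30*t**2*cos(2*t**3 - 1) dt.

Let u = 2*t**3 - 1, so du = (6*t**2) dt.
Rewriting, the integral becomes 5·∫ cos(u) du = 5·sin(u).
Substituting back, u = 2*t**3 - 1.

5*sin(2*t**3 - 1) + C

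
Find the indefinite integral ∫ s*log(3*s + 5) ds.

Use integration by parts with u = log(3*s + 5), dv = s ds.
Then du = 3/(3*s + 5) ds and v = s**2/2.

s**2*log(3*s + 5)/2 - s**2/4 + 5*s/6 - 25*log(3*s + 5)/18 + C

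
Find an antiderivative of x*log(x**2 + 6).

Let u = x**2 + 6, so du = (2*x) dx.
The integral becomes (1/2)·∫ log(u) du; integrate by parts with u′=log(u), dv′=du.

x**2*log(x**2 + 6)/2 - x**2/2 + 3*log(x**2 + 6) + C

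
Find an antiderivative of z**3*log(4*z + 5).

Use integration by parts with u = log(4*z + 5), dv = z**3 dz.
Then du = 4/(4*z + 5) dz and v = z**4/4.

z**4*log(4*z + 5)/4 - z**4/16 + 5*z**3/48 - 25*z**2/128 + 125*z/256 - 625*log(4*z + 5)/1024 + C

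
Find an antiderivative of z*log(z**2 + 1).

z**2*log(z**2 + 1)/2 - z**2/2 + log(z**2 + 1)/2 + C

Let u = z**2 + 1, so du = (2*z) dz.
The integral becomes (1/2)·∫ log(u) du; integrate by parts with u′=log(u), dv′=du.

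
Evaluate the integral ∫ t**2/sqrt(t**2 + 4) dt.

t*sqrt(t**2 + 4)/2 - 2*log(t + sqrt(t**2 + 4)) + C

Substitute t = 2·tan(θ), so dt = 2·sec(θ)^2 dθ and the radical becomes sqrt(t**2 + 4) = 2·sec(θ) by the Pythagorean identity.
Integrate the resulting trig expression in θ, then back-substitute tan(θ) = t/2, sec(θ) = sqrt(t**2 + 4)/2 (absorbing any constant into C).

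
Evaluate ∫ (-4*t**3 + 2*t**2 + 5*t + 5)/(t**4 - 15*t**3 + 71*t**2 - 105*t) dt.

Factor the denominator: t*(t - 7)*(t - 5)*(t - 3).
Partial-fraction decomposition: -35/(12*(t - 3)) + 21/(t - 5) - 617/(28*(t - 7)) - 1/(21*t).
Integrate each term: A/(t−a) contributes A·log|t−a|.

-log(t)/21 - 617*log(t - 7)/28 + 21*log(t - 5) - 35*log(t - 3)/12 + C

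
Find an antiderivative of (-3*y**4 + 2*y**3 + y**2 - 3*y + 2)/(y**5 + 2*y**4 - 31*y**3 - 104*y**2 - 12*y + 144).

Factor the denominator: (y - 6)*(y - 1)*(y + 2)*(y + 3)*(y + 4).
Partial-fraction decomposition: -433/(50*(y + 4)) + 277/(36*(y + 3)) - 13/(12*(y + 2)) + 1/(300*(y - 1)) - 859/(900*(y - 6)).
Integrate each term: A/(y−a) contributes A·log|y−a|.

-859*log(y - 6)/900 + log(y - 1)/300 - 13*log(y + 2)/12 + 277*log(y + 3)/36 - 433*log(y + 4)/50 + C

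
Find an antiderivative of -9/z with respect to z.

-9*log(z) - 3*log(3) + C

Let u = 3*z**3, so du = (9*z**2) dz.
Rewriting, the integral becomes -3·∫ 1/u du = -3·log(u).
Substituting back, u = 3*z**3.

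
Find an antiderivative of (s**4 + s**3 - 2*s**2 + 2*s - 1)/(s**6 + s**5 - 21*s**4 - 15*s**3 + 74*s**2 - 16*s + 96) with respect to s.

Factor the denominator: (s - 4)*(s - 2)*(s + 3)*(s + 4)*(s**2 + 1).
Partial-fraction decomposition: (9*s + 13)/(850*(s**2 + 1)) - 151/(816*(s + 4)) + 29/(350*(s + 3)) - 19/(300*(s - 2)) + 295/(1904*(s - 4)).
Integrate each term; A/(s−a) gives A·log|s−a|; the (Bs+D)/(s²+p²) term gives a log and an atan.

295*log(s - 4)/1904 - 19*log(s - 2)/300 + 29*log(s + 3)/350 - 151*log(s + 4)/816 + 9*log(s**2 + 1)/1700 + 13*atan(s)/850 + C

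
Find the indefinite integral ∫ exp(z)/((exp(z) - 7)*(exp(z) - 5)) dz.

Let u = e^z, du = e^z dz.
The integral becomes ∫ du/((u-5)(u-7)); decompose into partial fractions.

log(exp(z) - 7)/2 - log(exp(z) - 5)/2 + C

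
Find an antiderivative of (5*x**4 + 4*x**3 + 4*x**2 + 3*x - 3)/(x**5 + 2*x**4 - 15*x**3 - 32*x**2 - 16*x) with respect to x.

3*log(x)/16 + 1609*log(x - 4)/800 - 208*log(x + 1)/225 + 1073*log(x + 4)/288 + 1/(15*x + 15) + C

Factor the denominator: x*(x - 4)*(x + 1)**2*(x + 4).
Partial-fraction decomposition: 1073/(288*(x + 4)) - 208/(225*(x + 1)) - 1/(15*(x + 1)**2) + 1609/(800*(x - 4)) + 3/(16*x).
Integrate each term; A/(x−a) gives A·log|x−a|; A/(x−a)² gives −A/(x−a).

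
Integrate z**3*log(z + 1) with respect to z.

Use integration by parts with u = log(z + 1), dv = z**3 dz.
Then du = 1/(z + 1) dz and v = z**4/4.

z**4*log(z + 1)/4 - z**4/16 + z**3/12 - z**2/8 + z/4 - log(z + 1)/4 + C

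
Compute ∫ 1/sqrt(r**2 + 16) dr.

Substitute r = 4·tan(θ), so dr = 4·sec(θ)^2 dθ and the radical becomes sqrt(r**2 + 16) = 4·sec(θ) by the Pythagorean identity.
Integrate the resulting trig expression in θ, then back-substitute tan(θ) = r/4, sec(θ) = sqrt(r**2 + 16)/4 (absorbing any constant into C).

log(r + sqrt(r**2 + 16)) + C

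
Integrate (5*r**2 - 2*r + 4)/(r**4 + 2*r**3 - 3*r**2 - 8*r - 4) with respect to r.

5*log(r - 2)/9 + 58*log(r + 1)/9 - 7*log(r + 2) + 11/(3*r + 3) + C

Factor the denominator: (r - 2)*(r + 1)**2*(r + 2).
Partial-fraction decomposition: -7/(r + 2) + 58/(9*(r + 1)) - 11/(3*(r + 1)**2) + 5/(9*(r - 2)).
Integrate each term; A/(r−a) gives A·log|r−a|; A/(r−a)² gives −A/(r−a).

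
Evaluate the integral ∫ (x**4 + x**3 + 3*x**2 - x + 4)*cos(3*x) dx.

x**4*sin(3*x)/3 + x**3*sin(3*x)/3 + 4*x**3*cos(3*x)/9 + 5*x**2*sin(3*x)/9 + x**2*cos(3*x)/3 - 5*x*sin(3*x)/9 + 10*x*cos(3*x)/27 + 98*sin(3*x)/81 - 5*cos(3*x)/27 + C

Use integration by parts with u = x**4 + x**3 + 3*x**2 - x + 4, dv = cos(3*x) dx, so v = sin(3*x)/3.
Apply parts 4 times (tabular method): alternate signs, differentiate u down to 0, integrate dv up.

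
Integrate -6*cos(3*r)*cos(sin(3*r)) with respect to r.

Let u = sin(3*r), so du = (3*cos(3*r)) dr.
Rewriting, the integral becomes -2·∫ cos(u) du = -2·sin(u).
Substituting back, u = sin(3*r).

-2*sin(sin(3*r)) + C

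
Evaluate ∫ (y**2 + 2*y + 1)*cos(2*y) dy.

y**2*sin(2*y)/2 + y*sin(2*y) + y*cos(2*y)/2 + sin(2*y)/4 + cos(2*y)/2 + C

Use integration by parts with u = y**2 + 2*y + 1, dv = cos(2*y) dy, so v = sin(2*y)/2.
Apply parts 2 times (tabular method): alternate signs, differentiate u down to 0, integrate dv up.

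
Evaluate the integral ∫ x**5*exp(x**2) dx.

Let u = x², du = 2x dx; rewrite as (1/2)∫ u^2·exp(1u) du.
Now integrate by parts 2 times.

(x**4 - 2*x**2 + 2)*exp(x**2)/2 + C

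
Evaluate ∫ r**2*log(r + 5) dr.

r**3*log(r + 5)/3 - r**3/9 + 5*r**2/6 - 25*r/3 + 125*log(r + 5)/3 + C

Use integration by parts with u = log(r + 5), dv = r**2 dr.
Then du = 1/(r + 5) dr and v = r**3/3.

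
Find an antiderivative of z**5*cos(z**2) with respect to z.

Let u = z², du = 2z dz; rewrite as (1/2)∫ u^2·cos(1u) du.
Now integrate by parts 2 times.

z**4*sin(z**2)/2 + z**2*cos(z**2) - sin(z**2) + C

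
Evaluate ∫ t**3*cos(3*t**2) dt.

t**2*sin(3*t**2)/6 + cos(3*t**2)/18 + C

Let u = t², du = 2t dt; rewrite as (1/2)∫ u^1·cos(3u) du.
Now integrate by parts 1 time.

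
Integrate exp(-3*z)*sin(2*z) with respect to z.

Let I denote the integral. Integrate by parts with u = sin(2*z), dv = exp(-3*z) dz, so v = -exp(-3*z)/3: I = -exp(-3*z)*sin(2*z)/3 + (2/3)·∫ exp(-3*z)*cos(2*z) dz.
Apply parts again with u = cos(2*z), dv = exp(-3*z) dz: ∫ exp(-3*z)*cos(2*z) dz = -exp(-3*z)*cos(2*z)/3 − (2/3)·I. Substituting back brings back I: I = -exp(-3*z)*sin(2*z)/3 - 2*exp(-3*z)*cos(2*z)/9 − (4/9)·I.
Solving for I: (1 + 4/9)·I equals the remaining terms, so I = (9/13)·(-exp(-3*z)*sin(2*z)/3 - 2*exp(-3*z)*cos(2*z)/9).

-3*exp(-3*z)*sin(2*z)/13 - 2*exp(-3*z)*cos(2*z)/13 + C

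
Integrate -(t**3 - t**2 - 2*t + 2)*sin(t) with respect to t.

Use integration by parts with u = t**3 - t**2 - 2*t + 2, dv = -sin(t) dt, so v = cos(t).
Apply parts 3 times (tabular method): alternate signs, differentiate u down to 0, integrate dv up.

t**3*cos(t) - 3*t**2*sin(t) - t**2*cos(t) + 2*t*sin(t) - 8*t*cos(t) + 8*sin(t) + 4*cos(t) + C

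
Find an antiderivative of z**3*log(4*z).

z**4*(log(z) + 2*log(2))/4 - z**4/16 + C

Use integration by parts with u = log(4*z), dv = z**3 dz.
Then du = 1/z dz and v = z**4/4.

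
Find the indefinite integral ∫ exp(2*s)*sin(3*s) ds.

2*exp(2*s)*sin(3*s)/13 - 3*exp(2*s)*cos(3*s)/13 + C

Let I denote the integral. Integrate by parts with u = sin(3*s), dv = exp(2*s) ds, so v = exp(2*s)/2: I = exp(2*s)*sin(3*s)/2 − (3/2)·∫ exp(2*s)*cos(3*s) ds.
Apply parts again with u = cos(3*s), dv = exp(2*s) ds: ∫ exp(2*s)*cos(3*s) ds = exp(2*s)*cos(3*s)/2 + (3/2)·I. Substituting back brings back I: I = exp(2*s)*sin(3*s)/2 - 3*exp(2*s)*cos(3*s)/4 − (9/4)·I.
Solving for I: (1 + 9/4)·I equals the remaining terms, so I = (4/13)·(exp(2*s)*sin(3*s)/2 - 3*exp(2*s)*cos(3*s)/4).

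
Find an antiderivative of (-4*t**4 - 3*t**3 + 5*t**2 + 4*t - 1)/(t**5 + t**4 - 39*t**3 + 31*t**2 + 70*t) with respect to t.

-log(t)/70 - 2731*log(t - 5)/1080 + 61*log(t - 2)/162 + log(t + 1)/108 - 8359*log(t + 7)/4536 + C

Factor the denominator: t*(t - 5)*(t - 2)*(t + 1)*(t + 7).
Partial-fraction decomposition: -8359/(4536*(t + 7)) + 1/(108*(t + 1)) + 61/(162*(t - 2)) - 2731/(1080*(t - 5)) - 1/(70*t).
Integrate each term: A/(t−a) contributes A·log|t−a|.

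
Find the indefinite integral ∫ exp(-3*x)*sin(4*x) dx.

-3*exp(-3*x)*sin(4*x)/25 - 4*exp(-3*x)*cos(4*x)/25 + C

Let I denote the integral. Integrate by parts with u = sin(4*x), dv = exp(-3*x) dx, so v = -exp(-3*x)/3: I = -exp(-3*x)*sin(4*x)/3 + (4/3)·∫ exp(-3*x)*cos(4*x) dx.
Apply parts again with u = cos(4*x), dv = exp(-3*x) dx: ∫ exp(-3*x)*cos(4*x) dx = -exp(-3*x)*cos(4*x)/3 − (4/3)·I. Substituting back brings back I: I = -exp(-3*x)*sin(4*x)/3 - 4*exp(-3*x)*cos(4*x)/9 − (16/9)·I.
Solving for I: (1 + 16/9)·I equals the remaining terms, so I = (9/25)·(-exp(-3*x)*sin(4*x)/3 - 4*exp(-3*x)*cos(4*x)/9).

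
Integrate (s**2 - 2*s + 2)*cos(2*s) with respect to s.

s**2*sin(2*s)/2 - s*sin(2*s) + s*cos(2*s)/2 + 3*sin(2*s)/4 - cos(2*s)/2 + C

Use integration by parts with u = s**2 - 2*s + 2, dv = cos(2*s) ds, so v = sin(2*s)/2.
Apply parts 2 times (tabular method): alternate signs, differentiate u down to 0, integrate dv up.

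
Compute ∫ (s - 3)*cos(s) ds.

s*sin(s) - 3*sin(s) + cos(s) + C

Use integration by parts with u = s - 3, dv = cos(s) ds, so v = sin(s).
Apply parts 1 times (tabular method): alternate signs, differentiate u down to 0, integrate dv up.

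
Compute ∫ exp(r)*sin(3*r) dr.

exp(r)*sin(3*r)/10 - 3*exp(r)*cos(3*r)/10 + C

Let I denote the integral. Integrate by parts with u = sin(3*r), dv = exp(r) dr, so v = exp(r): I = exp(r)*sin(3*r) − 3·∫ exp(r)*cos(3*r) dr.
Apply parts again with u = cos(3*r), dv = exp(r) dr: ∫ exp(r)*cos(3*r) dr = exp(r)*cos(3*r) + 3·I. Substituting back brings back I: I = exp(r)*sin(3*r) - 3*exp(r)*cos(3*r) − 9·I.
Solving for I: (1 + 9)·I equals the remaining terms, so I = (1/10)·(exp(r)*sin(3*r) - 3*exp(r)*cos(3*r)).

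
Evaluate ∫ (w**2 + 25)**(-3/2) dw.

Substitute w = 5·tan(θ), so dw = 5·sec(θ)^2 dθ and the radical becomes sqrt(w**2 + 25) = 5·sec(θ) by the Pythagorean identity.
Integrate the resulting trig expression in θ, then back-substitute tan(θ) = w/5, sec(θ) = sqrt(w**2 + 25)/5 (absorbing any constant into C).

w/(25*sqrt(w**2 + 25)) + C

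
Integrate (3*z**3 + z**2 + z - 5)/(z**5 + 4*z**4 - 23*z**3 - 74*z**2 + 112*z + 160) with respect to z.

Factor the denominator: (z - 4)*(z - 2)*(z + 1)*(z + 4)*(z + 5).
Partial-fraction decomposition: -10/(7*(z + 5)) + 185/(144*(z + 4)) - 2/(45*(z + 1)) - 25/(252*(z - 2)) + 23/(80*(z - 4)).
Integrate each term: A/(z−a) contributes A·log|z−a|.

23*log(z - 4)/80 - 25*log(z - 2)/252 - 2*log(z + 1)/45 + 185*log(z + 4)/144 - 10*log(z + 5)/7 + C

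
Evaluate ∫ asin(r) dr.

Use integration by parts with u = arcsin(r), dv = dr.
Then du = 1/sqrt(-r**2 + 1) dr.

r*asin(r) + sqrt(-r**2 + 1) + C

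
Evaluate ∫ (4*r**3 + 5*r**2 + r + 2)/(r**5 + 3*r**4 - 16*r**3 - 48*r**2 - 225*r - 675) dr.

Factor the denominator: (r - 5)*(r + 3)*(r + 5)*(r**2 + 9).
Partial-fraction decomposition: (31*r + 222)/(306*(r**2 + 9)) - 189/(340*(r + 5)) + 2/(9*(r + 3)) + 79/(340*(r - 5)).
Integrate each term; A/(r−a) gives A·log|r−a|; the (Br+D)/(r²+p²) term gives a log and an atan.

79*log(r - 5)/340 + 2*log(r + 3)/9 - 189*log(r + 5)/340 + 31*log(r**2 + 9)/612 + 37*atan(r/3)/153 + C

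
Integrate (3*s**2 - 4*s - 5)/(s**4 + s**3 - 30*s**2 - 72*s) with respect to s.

5*log(s)/72 + 79*log(s - 6)/540 + 34*log(s + 3)/27 - 59*log(s + 4)/40 + C

Factor the denominator: s*(s - 6)*(s + 3)*(s + 4).
Partial-fraction decomposition: -59/(40*(s + 4)) + 34/(27*(s + 3)) + 79/(540*(s - 6)) + 5/(72*s).
Integrate each term: A/(s−a) contributes A·log|s−a|.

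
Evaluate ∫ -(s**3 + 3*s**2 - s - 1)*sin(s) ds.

s**3*cos(s) - 3*s**2*sin(s) + 3*s**2*cos(s) - 6*s*sin(s) - 7*s*cos(s) + 7*sin(s) - 7*cos(s) + C

Use integration by parts with u = s**3 + 3*s**2 - s - 1, dv = -sin(s) ds, so v = cos(s).
Apply parts 3 times (tabular method): alternate signs, differentiate u down to 0, integrate dv up.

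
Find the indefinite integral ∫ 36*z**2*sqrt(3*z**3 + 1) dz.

8*(3*z**3 + 1)**(3/2)/3 + C

Let u = 3*z**3 + 1, so du = (9*z**2) dz.
Rewriting, the integral becomes 4·∫ √u du = 4·(2/3)u^(3/2).
Substituting back, u = 3*z**3 + 1.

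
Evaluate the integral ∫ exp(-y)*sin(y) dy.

-exp(-y)*sin(y)/2 - exp(-y)*cos(y)/2 + C

Let I denote the integral. Integrate by parts with u = sin(y), dv = exp(-y) dy, so v = -exp(-y): I = -exp(-y)*sin(y) + ∫ exp(-y)*cos(y) dy.
Apply parts again with u = cos(y), dv = exp(-y) dy: ∫ exp(-y)*cos(y) dy = -exp(-y)*cos(y) − I. Substituting back brings back I: I = -exp(-y)*sin(y) - exp(-y)*cos(y) − I.
Solving for I: (1 + 1)·I equals the remaining terms, so I = (1/2)·(-exp(-y)*sin(y) - exp(-y)*cos(y)).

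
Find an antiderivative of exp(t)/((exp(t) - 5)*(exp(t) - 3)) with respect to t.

Let u = e^t, du = e^t dt.
The integral becomes ∫ du/((u-3)(u-5)); decompose into partial fractions.

log(exp(t) - 5)/2 - log(exp(t) - 3)/2 + C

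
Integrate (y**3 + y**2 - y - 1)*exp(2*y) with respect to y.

Use integration by parts with u = y**3 + y**2 - y - 1, dv = exp(2*y) dy, so v = exp(2*y)/2.
Apply parts 3 times (tabular method): alternate signs, differentiate u down to 0, integrate dv up.

(4*y**3 - 2*y**2 - 2*y - 3)*exp(2*y)/8 + C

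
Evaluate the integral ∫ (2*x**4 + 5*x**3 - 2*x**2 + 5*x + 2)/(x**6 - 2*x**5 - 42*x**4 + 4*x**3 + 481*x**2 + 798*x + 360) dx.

1816*log(x - 6)/2205 - 463*log(x - 5)/648 + 106*log(x + 1)/1323 - log(x + 3)/72 - 71*log(x + 4)/405 + 2/(63*x + 63) + C

Factor the denominator: (x - 6)*(x - 5)*(x + 1)**2*(x + 3)*(x + 4).
Partial-fraction decomposition: -71/(405*(x + 4)) - 1/(72*(x + 3)) + 106/(1323*(x + 1)) - 2/(63*(x + 1)**2) - 463/(648*(x - 5)) + 1816/(2205*(x - 6)).
Integrate each term; A/(x−a) gives A·log|x−a|; A/(x−a)² gives −A/(x−a).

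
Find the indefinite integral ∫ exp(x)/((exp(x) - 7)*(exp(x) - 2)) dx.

Let u = e^x, du = e^x dx.
The integral becomes ∫ du/((u-7)(u-2)); decompose into partial fractions.

log(exp(x) - 7)/5 - log(exp(x) - 2)/5 + C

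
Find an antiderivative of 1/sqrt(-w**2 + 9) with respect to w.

Substitute w = 3·sin(θ), so dw = 3·cos(θ) dθ and the radical becomes sqrt(-w**2 + 9) = 3·cos(θ) by the Pythagorean identity.
Integrate the resulting trig expression in θ, then back-substitute θ = asin(w/3), sin(θ) = w/3, cos(θ) = sqrt(-w**2 + 9)/3 (absorbing any constant into C).

asin(w/3) + C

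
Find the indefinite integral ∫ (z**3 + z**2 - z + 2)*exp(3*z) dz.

(3*z**3 - 3*z + 7)*exp(3*z)/9 + C

Use integration by parts with u = z**3 + z**2 - z + 2, dv = exp(3*z) dz, so v = exp(3*z)/3.
Apply parts 3 times (tabular method): alternate signs, differentiate u down to 0, integrate dv up.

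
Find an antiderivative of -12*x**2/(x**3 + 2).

-4*log(x**3 + 2) + C

Let u = x**3 + 2, so du = (3*x**2) dx.
Rewriting, the integral becomes -4·∫ 1/u du = -4·log(u).
Substituting back, u = x**3 + 2.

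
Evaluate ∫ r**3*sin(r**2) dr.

Let u = r², du = 2r dr; rewrite as (1/2)∫ u^1·sin(1u) du.
Now integrate by parts 1 time.

-r**2*cos(r**2)/2 + sin(r**2)/2 + C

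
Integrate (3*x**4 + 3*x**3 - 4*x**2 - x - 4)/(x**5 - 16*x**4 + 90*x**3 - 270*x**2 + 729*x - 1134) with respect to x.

Factor the denominator: (x - 7)*(x - 6)*(x - 3)*(x**2 + 9).
Partial-fraction decomposition: -(1128*x + 733)/(2610*(x**2 + 9)) + 281/(216*(x - 3)) - 4382/(135*(x - 6)) + 8025/(232*(x - 7)).
Integrate each term; A/(x−a) gives A·log|x−a|; the (Bx+D)/(x²+p²) term gives a log and an atan.

8025*log(x - 7)/232 - 4382*log(x - 6)/135 + 281*log(x - 3)/216 - 94*log(x**2 + 9)/435 - 733*atan(x/3)/7830 + C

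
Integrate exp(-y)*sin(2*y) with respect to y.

Let I denote the integral. Integrate by parts with u = sin(2*y), dv = exp(-y) dy, so v = -exp(-y): I = -exp(-y)*sin(2*y) + 2·∫ exp(-y)*cos(2*y) dy.
Apply parts again with u = cos(2*y), dv = exp(-y) dy: ∫ exp(-y)*cos(2*y) dy = -exp(-y)*cos(2*y) − 2·I. Substituting back brings back I: I = -exp(-y)*sin(2*y) - 2*exp(-y)*cos(2*y) − 4·I.
Solving for I: (1 + 4)·I equals the remaining terms, so I = (1/5)·(-exp(-y)*sin(2*y) - 2*exp(-y)*cos(2*y)).

-exp(-y)*sin(2*y)/5 - 2*exp(-y)*cos(2*y)/5 + C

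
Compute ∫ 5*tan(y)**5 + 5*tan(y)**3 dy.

5*tan(y)**4/4 + C

Let u = tan(y), so du = (tan(y)**2 + 1) dy.
Rewriting, the integral becomes 5·∫ u^3 du = 5·u^4/4.
Substituting back, u = tan(y).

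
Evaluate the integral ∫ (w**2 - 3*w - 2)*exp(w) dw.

(w**2 - 5*w + 3)*exp(w) + C

Use integration by parts with u = w**2 - 3*w - 2, dv = exp(w) dw, so v = exp(w).
Apply parts 2 times (tabular method): alternate signs, differentiate u down to 0, integrate dv up.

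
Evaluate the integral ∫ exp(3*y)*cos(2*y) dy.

Let I denote the integral. Integrate by parts with u = cos(2*y), dv = exp(3*y) dy, so v = exp(3*y)/3: I = exp(3*y)*cos(2*y)/3 + (2/3)·∫ exp(3*y)*sin(2*y) dy.
Apply parts again with u = sin(2*y), dv = exp(3*y) dy: ∫ exp(3*y)*sin(2*y) dy = exp(3*y)*sin(2*y)/3 − (2/3)·I. Substituting back brings back I: I = 2*exp(3*y)*sin(2*y)/9 + exp(3*y)*cos(2*y)/3 − (4/9)·I.
Solving for I: (1 + 4/9)·I equals the remaining terms, so I = (9/13)·(2*exp(3*y)*sin(2*y)/9 + exp(3*y)*cos(2*y)/3).

2*exp(3*y)*sin(2*y)/13 + 3*exp(3*y)*cos(2*y)/13 + C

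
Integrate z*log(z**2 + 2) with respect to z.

z**2*log(z**2 + 2)/2 - z**2/2 + log(z**2 + 2) + C

Let u = z**2 + 2, so du = (2*z) dz.
The integral becomes (1/2)·∫ log(u) du; integrate by parts with u′=log(u), dv′=du.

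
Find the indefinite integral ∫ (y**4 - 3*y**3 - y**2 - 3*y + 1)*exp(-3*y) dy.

Use integration by parts with u = y**4 - 3*y**3 - y**2 - 3*y + 1, dv = exp(-3*y) dy, so v = -exp(-3*y)/3.
Apply parts 4 times (tabular method): alternate signs, differentiate u down to 0, integrate dv up.

(-27*y**4 + 45*y**3 + 72*y**2 + 129*y + 16)*exp(-3*y)/81 + C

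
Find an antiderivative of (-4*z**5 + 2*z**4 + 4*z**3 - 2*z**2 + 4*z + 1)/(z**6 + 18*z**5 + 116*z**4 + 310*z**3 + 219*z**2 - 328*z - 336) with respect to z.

log(z - 1)/320 + log(z + 1)/72 + 997*log(z + 3)/32 + 254*log(z + 4)/45 - 7837*log(z + 7)/192 + 287/(3*z + 12) + C

Factor the denominator: (z - 1)*(z + 1)*(z + 3)*(z + 4)**2*(z + 7).
Partial-fraction decomposition: -7837/(192*(z + 7)) + 254/(45*(z + 4)) - 287/(3*(z + 4)**2) + 997/(32*(z + 3)) + 1/(72*(z + 1)) + 1/(320*(z - 1)).
Integrate each term; A/(z−a) gives A·log|z−a|; A/(z−a)² gives −A/(z−a).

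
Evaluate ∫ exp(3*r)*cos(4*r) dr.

Let I denote the integral. Integrate by parts with u = cos(4*r), dv = exp(3*r) dr, so v = exp(3*r)/3: I = exp(3*r)*cos(4*r)/3 + (4/3)·∫ exp(3*r)*sin(4*r) dr.
Apply parts again with u = sin(4*r), dv = exp(3*r) dr: ∫ exp(3*r)*sin(4*r) dr = exp(3*r)*sin(4*r)/3 − (4/3)·I. Substituting back brings back I: I = 4*exp(3*r)*sin(4*r)/9 + exp(3*r)*cos(4*r)/3 − (16/9)·I.
Solving for I: (1 + 16/9)·I equals the remaining terms, so I = (9/25)·(4*exp(3*r)*sin(4*r)/9 + exp(3*r)*cos(4*r)/3).

4*exp(3*r)*sin(4*r)/25 + 3*exp(3*r)*cos(4*r)/25 + C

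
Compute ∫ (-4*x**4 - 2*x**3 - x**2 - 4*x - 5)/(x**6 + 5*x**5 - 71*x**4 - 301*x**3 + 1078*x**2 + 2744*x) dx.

Factor the denominator: x*(x - 7)*(x - 4)*(x + 2)*(x + 7)**2.
Partial-fraction decomposition: 131966/(1037575*(x + 7)) - 4472/(2695*(x + 7)**2) + 49/(2700*(x + 2)) + 1189/(8712*(x - 4)) - 2593/(9261*(x - 7)) - 5/(2744*x).
Integrate each term; A/(x−a) gives A·log|x−a|; A/(x−a)² gives −A/(x−a).

-5*log(x)/2744 - 2593*log(x - 7)/9261 + 1189*log(x - 4)/8712 + 49*log(x + 2)/2700 + 131966*log(x + 7)/1037575 + 4472/(2695*x + 18865) + C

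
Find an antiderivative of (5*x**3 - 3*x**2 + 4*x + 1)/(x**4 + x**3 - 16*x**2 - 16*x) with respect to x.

-log(x)/16 + 289*log(x - 4)/160 - 11*log(x + 1)/15 + 383*log(x + 4)/96 + C

Factor the denominator: x*(x - 4)*(x + 1)*(x + 4).
Partial-fraction decomposition: 383/(96*(x + 4)) - 11/(15*(x + 1)) + 289/(160*(x - 4)) - 1/(16*x).
Integrate each term: A/(x−a) contributes A·log|x−a|.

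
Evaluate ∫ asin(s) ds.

s*asin(s) + sqrt(-s**2 + 1) + C

Use integration by parts with u = arcsin(s), dv = ds.
Then du = 1/sqrt(-s**2 + 1) ds.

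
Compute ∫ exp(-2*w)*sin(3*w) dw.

-2*exp(-2*w)*sin(3*w)/13 - 3*exp(-2*w)*cos(3*w)/13 + C

Let I denote the integral. Integrate by parts with u = sin(3*w), dv = exp(-2*w) dw, so v = -exp(-2*w)/2: I = -exp(-2*w)*sin(3*w)/2 + (3/2)·∫ exp(-2*w)*cos(3*w) dw.
Apply parts again with u = cos(3*w), dv = exp(-2*w) dw: ∫ exp(-2*w)*cos(3*w) dw = -exp(-2*w)*cos(3*w)/2 − (3/2)·I. Substituting back brings back I: I = -exp(-2*w)*sin(3*w)/2 - 3*exp(-2*w)*cos(3*w)/4 − (9/4)·I.
Solving for I: (1 + 9/4)·I equals the remaining terms, so I = (4/13)·(-exp(-2*w)*sin(3*w)/2 - 3*exp(-2*w)*cos(3*w)/4).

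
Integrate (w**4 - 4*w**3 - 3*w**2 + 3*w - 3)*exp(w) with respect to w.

(w**4 - 8*w**3 + 21*w**2 - 39*w + 36)*exp(w) + C

Use integration by parts with u = w**4 - 4*w**3 - 3*w**2 + 3*w - 3, dv = exp(w) dw, so v = exp(w).
Apply parts 4 times (tabular method): alternate signs, differentiate u down to 0, integrate dv up.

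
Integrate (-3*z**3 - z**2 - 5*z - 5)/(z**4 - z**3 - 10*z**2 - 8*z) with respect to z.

5*log(z)/8 - 233*log(z - 4)/120 + 2*log(z + 1)/5 - 25*log(z + 2)/12 + C

Factor the denominator: z*(z - 4)*(z + 1)*(z + 2).
Partial-fraction decomposition: -25/(12*(z + 2)) + 2/(5*(z + 1)) - 233/(120*(z - 4)) + 5/(8*z).
Integrate each term: A/(z−a) contributes A·log|z−a|.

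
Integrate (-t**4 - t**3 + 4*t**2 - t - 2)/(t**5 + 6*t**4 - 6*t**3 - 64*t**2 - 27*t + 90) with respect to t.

-77*log(t - 3)/480 + log(t - 1)/144 + 8*log(t + 2)/45 + 17*log(t + 3)/48 - 397*log(t + 5)/288 + C

Factor the denominator: (t - 3)*(t - 1)*(t + 2)*(t + 3)*(t + 5).
Partial-fraction decomposition: -397/(288*(t + 5)) + 17/(48*(t + 3)) + 8/(45*(t + 2)) + 1/(144*(t - 1)) - 77/(480*(t - 3)).
Integrate each term: A/(t−a) contributes A·log|t−a|.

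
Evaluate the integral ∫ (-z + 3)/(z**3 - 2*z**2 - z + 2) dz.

log(z - 2)/3 - log(z - 1) + 2*log(z + 1)/3 + C

Factor the denominator: (z - 2)*(z - 1)*(z + 1).
Partial-fraction decomposition: 2/(3*(z + 1)) - 1/(z - 1) + 1/(3*(z - 2)).
Integrate each term: A/(z−a) contributes A·log|z−a|.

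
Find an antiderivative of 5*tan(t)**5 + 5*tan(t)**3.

5*tan(t)**4/4 + C

Let u = tan(t), so du = (tan(t)**2 + 1) dt.
Rewriting, the integral becomes 5·∫ u^3 du = 5·u^4/4.
Substituting back, u = tan(t).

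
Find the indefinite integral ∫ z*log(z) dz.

z**2*log(z)/2 - z**2/4 + C

Use integration by parts with u = log(z), dv = z dz.
Then du = 1/z dz and v = z**2/2.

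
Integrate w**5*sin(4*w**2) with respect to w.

Let u = w², du = 2w dw; rewrite as (1/2)∫ u^2·sin(4u) du.
Now integrate by parts 2 times.

-w**4*cos(4*w**2)/8 + w**2*sin(4*w**2)/16 + cos(4*w**2)/64 + C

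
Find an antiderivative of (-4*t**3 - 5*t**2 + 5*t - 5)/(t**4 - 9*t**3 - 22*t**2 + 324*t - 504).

-1587*log(t - 7)/65 + 1019*log(t - 6)/48 - 47*log(t - 2)/160 - 649*log(t + 6)/1248 + C

Factor the denominator: (t - 7)*(t - 6)*(t - 2)*(t + 6).
Partial-fraction decomposition: -649/(1248*(t + 6)) - 47/(160*(t - 2)) + 1019/(48*(t - 6)) - 1587/(65*(t - 7)).
Integrate each term: A/(t−a) contributes A·log|t−a|.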